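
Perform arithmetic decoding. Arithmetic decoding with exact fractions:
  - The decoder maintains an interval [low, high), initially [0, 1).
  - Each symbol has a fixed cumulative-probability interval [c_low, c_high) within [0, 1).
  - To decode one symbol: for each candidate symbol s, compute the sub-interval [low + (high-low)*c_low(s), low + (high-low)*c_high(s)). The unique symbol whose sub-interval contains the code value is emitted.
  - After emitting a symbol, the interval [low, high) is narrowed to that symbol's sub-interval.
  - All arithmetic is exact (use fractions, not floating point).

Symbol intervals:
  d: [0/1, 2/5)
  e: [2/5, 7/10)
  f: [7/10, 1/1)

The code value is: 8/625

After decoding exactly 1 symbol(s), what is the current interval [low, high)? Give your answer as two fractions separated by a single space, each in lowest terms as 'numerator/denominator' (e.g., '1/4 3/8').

Answer: 0/1 2/5

Derivation:
Step 1: interval [0/1, 1/1), width = 1/1 - 0/1 = 1/1
  'd': [0/1 + 1/1*0/1, 0/1 + 1/1*2/5) = [0/1, 2/5) <- contains code 8/625
  'e': [0/1 + 1/1*2/5, 0/1 + 1/1*7/10) = [2/5, 7/10)
  'f': [0/1 + 1/1*7/10, 0/1 + 1/1*1/1) = [7/10, 1/1)
  emit 'd', narrow to [0/1, 2/5)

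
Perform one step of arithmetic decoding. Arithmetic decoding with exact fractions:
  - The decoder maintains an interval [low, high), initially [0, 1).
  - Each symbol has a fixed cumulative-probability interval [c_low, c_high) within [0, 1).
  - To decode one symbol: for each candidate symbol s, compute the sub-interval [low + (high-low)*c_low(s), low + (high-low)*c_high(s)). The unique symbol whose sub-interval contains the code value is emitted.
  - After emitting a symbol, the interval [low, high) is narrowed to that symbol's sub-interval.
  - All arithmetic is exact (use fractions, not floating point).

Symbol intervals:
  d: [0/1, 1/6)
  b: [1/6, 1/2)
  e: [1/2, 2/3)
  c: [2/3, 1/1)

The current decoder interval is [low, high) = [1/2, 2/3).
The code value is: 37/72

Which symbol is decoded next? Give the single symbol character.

Interval width = high − low = 2/3 − 1/2 = 1/6
Scaled code = (code − low) / width = (37/72 − 1/2) / 1/6 = 1/12
  d: [0/1, 1/6) ← scaled code falls here ✓
  b: [1/6, 1/2) 
  e: [1/2, 2/3) 
  c: [2/3, 1/1) 

Answer: d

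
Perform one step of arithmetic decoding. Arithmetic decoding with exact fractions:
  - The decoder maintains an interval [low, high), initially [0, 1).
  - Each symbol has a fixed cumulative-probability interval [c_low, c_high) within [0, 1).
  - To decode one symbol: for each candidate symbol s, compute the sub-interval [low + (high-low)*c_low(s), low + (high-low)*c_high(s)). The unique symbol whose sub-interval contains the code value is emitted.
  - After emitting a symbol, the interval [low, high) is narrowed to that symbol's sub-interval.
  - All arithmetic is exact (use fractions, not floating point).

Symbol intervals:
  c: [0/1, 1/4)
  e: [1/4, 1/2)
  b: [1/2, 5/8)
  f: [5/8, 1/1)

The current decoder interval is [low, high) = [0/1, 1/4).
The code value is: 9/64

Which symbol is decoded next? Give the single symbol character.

Answer: b

Derivation:
Interval width = high − low = 1/4 − 0/1 = 1/4
Scaled code = (code − low) / width = (9/64 − 0/1) / 1/4 = 9/16
  c: [0/1, 1/4) 
  e: [1/4, 1/2) 
  b: [1/2, 5/8) ← scaled code falls here ✓
  f: [5/8, 1/1) 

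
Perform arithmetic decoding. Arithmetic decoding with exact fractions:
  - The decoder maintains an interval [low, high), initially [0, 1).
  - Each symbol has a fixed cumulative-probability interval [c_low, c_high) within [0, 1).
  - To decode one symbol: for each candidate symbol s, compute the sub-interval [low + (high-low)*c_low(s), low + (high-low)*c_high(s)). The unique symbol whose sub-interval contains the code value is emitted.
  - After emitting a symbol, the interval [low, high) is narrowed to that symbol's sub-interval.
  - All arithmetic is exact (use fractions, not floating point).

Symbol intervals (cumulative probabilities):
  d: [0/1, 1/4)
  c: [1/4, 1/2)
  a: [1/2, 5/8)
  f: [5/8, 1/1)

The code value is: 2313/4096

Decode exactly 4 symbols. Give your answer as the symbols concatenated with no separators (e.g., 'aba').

Step 1: interval [0/1, 1/1), width = 1/1 - 0/1 = 1/1
  'd': [0/1 + 1/1*0/1, 0/1 + 1/1*1/4) = [0/1, 1/4)
  'c': [0/1 + 1/1*1/4, 0/1 + 1/1*1/2) = [1/4, 1/2)
  'a': [0/1 + 1/1*1/2, 0/1 + 1/1*5/8) = [1/2, 5/8) <- contains code 2313/4096
  'f': [0/1 + 1/1*5/8, 0/1 + 1/1*1/1) = [5/8, 1/1)
  emit 'a', narrow to [1/2, 5/8)
Step 2: interval [1/2, 5/8), width = 5/8 - 1/2 = 1/8
  'd': [1/2 + 1/8*0/1, 1/2 + 1/8*1/4) = [1/2, 17/32)
  'c': [1/2 + 1/8*1/4, 1/2 + 1/8*1/2) = [17/32, 9/16)
  'a': [1/2 + 1/8*1/2, 1/2 + 1/8*5/8) = [9/16, 37/64) <- contains code 2313/4096
  'f': [1/2 + 1/8*5/8, 1/2 + 1/8*1/1) = [37/64, 5/8)
  emit 'a', narrow to [9/16, 37/64)
Step 3: interval [9/16, 37/64), width = 37/64 - 9/16 = 1/64
  'd': [9/16 + 1/64*0/1, 9/16 + 1/64*1/4) = [9/16, 145/256) <- contains code 2313/4096
  'c': [9/16 + 1/64*1/4, 9/16 + 1/64*1/2) = [145/256, 73/128)
  'a': [9/16 + 1/64*1/2, 9/16 + 1/64*5/8) = [73/128, 293/512)
  'f': [9/16 + 1/64*5/8, 9/16 + 1/64*1/1) = [293/512, 37/64)
  emit 'd', narrow to [9/16, 145/256)
Step 4: interval [9/16, 145/256), width = 145/256 - 9/16 = 1/256
  'd': [9/16 + 1/256*0/1, 9/16 + 1/256*1/4) = [9/16, 577/1024)
  'c': [9/16 + 1/256*1/4, 9/16 + 1/256*1/2) = [577/1024, 289/512)
  'a': [9/16 + 1/256*1/2, 9/16 + 1/256*5/8) = [289/512, 1157/2048) <- contains code 2313/4096
  'f': [9/16 + 1/256*5/8, 9/16 + 1/256*1/1) = [1157/2048, 145/256)
  emit 'a', narrow to [289/512, 1157/2048)

Answer: aada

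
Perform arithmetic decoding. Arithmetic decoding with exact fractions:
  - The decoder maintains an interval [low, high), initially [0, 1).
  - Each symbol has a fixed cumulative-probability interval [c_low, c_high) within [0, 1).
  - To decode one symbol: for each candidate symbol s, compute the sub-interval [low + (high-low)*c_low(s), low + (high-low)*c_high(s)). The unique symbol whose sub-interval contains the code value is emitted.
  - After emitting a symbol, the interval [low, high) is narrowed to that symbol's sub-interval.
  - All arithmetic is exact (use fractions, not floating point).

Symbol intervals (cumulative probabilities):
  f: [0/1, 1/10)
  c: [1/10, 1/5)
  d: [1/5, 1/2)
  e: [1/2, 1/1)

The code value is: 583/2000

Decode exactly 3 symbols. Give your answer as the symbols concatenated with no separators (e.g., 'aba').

Answer: ddd

Derivation:
Step 1: interval [0/1, 1/1), width = 1/1 - 0/1 = 1/1
  'f': [0/1 + 1/1*0/1, 0/1 + 1/1*1/10) = [0/1, 1/10)
  'c': [0/1 + 1/1*1/10, 0/1 + 1/1*1/5) = [1/10, 1/5)
  'd': [0/1 + 1/1*1/5, 0/1 + 1/1*1/2) = [1/5, 1/2) <- contains code 583/2000
  'e': [0/1 + 1/1*1/2, 0/1 + 1/1*1/1) = [1/2, 1/1)
  emit 'd', narrow to [1/5, 1/2)
Step 2: interval [1/5, 1/2), width = 1/2 - 1/5 = 3/10
  'f': [1/5 + 3/10*0/1, 1/5 + 3/10*1/10) = [1/5, 23/100)
  'c': [1/5 + 3/10*1/10, 1/5 + 3/10*1/5) = [23/100, 13/50)
  'd': [1/5 + 3/10*1/5, 1/5 + 3/10*1/2) = [13/50, 7/20) <- contains code 583/2000
  'e': [1/5 + 3/10*1/2, 1/5 + 3/10*1/1) = [7/20, 1/2)
  emit 'd', narrow to [13/50, 7/20)
Step 3: interval [13/50, 7/20), width = 7/20 - 13/50 = 9/100
  'f': [13/50 + 9/100*0/1, 13/50 + 9/100*1/10) = [13/50, 269/1000)
  'c': [13/50 + 9/100*1/10, 13/50 + 9/100*1/5) = [269/1000, 139/500)
  'd': [13/50 + 9/100*1/5, 13/50 + 9/100*1/2) = [139/500, 61/200) <- contains code 583/2000
  'e': [13/50 + 9/100*1/2, 13/50 + 9/100*1/1) = [61/200, 7/20)
  emit 'd', narrow to [139/500, 61/200)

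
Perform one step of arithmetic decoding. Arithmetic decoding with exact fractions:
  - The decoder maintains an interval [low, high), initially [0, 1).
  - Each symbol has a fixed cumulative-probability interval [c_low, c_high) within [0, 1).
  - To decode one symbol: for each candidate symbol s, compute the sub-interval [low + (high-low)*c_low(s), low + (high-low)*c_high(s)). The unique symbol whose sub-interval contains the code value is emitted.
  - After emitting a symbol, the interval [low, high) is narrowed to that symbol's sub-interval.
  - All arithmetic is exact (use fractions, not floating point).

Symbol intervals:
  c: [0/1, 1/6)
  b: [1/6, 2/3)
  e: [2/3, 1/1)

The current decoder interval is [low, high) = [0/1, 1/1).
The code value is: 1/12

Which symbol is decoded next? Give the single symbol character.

Interval width = high − low = 1/1 − 0/1 = 1/1
Scaled code = (code − low) / width = (1/12 − 0/1) / 1/1 = 1/12
  c: [0/1, 1/6) ← scaled code falls here ✓
  b: [1/6, 2/3) 
  e: [2/3, 1/1) 

Answer: c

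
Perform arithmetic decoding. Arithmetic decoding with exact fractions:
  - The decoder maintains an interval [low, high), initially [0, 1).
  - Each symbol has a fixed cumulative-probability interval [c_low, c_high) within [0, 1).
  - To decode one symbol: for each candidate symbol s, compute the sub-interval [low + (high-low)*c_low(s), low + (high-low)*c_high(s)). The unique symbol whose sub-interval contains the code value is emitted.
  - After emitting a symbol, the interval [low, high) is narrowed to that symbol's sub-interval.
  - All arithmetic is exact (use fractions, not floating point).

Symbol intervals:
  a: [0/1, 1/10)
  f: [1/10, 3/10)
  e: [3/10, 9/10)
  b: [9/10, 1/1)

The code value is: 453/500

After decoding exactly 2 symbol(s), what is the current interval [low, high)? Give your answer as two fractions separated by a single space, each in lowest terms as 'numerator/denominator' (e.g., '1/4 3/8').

Answer: 9/10 91/100

Derivation:
Step 1: interval [0/1, 1/1), width = 1/1 - 0/1 = 1/1
  'a': [0/1 + 1/1*0/1, 0/1 + 1/1*1/10) = [0/1, 1/10)
  'f': [0/1 + 1/1*1/10, 0/1 + 1/1*3/10) = [1/10, 3/10)
  'e': [0/1 + 1/1*3/10, 0/1 + 1/1*9/10) = [3/10, 9/10)
  'b': [0/1 + 1/1*9/10, 0/1 + 1/1*1/1) = [9/10, 1/1) <- contains code 453/500
  emit 'b', narrow to [9/10, 1/1)
Step 2: interval [9/10, 1/1), width = 1/1 - 9/10 = 1/10
  'a': [9/10 + 1/10*0/1, 9/10 + 1/10*1/10) = [9/10, 91/100) <- contains code 453/500
  'f': [9/10 + 1/10*1/10, 9/10 + 1/10*3/10) = [91/100, 93/100)
  'e': [9/10 + 1/10*3/10, 9/10 + 1/10*9/10) = [93/100, 99/100)
  'b': [9/10 + 1/10*9/10, 9/10 + 1/10*1/1) = [99/100, 1/1)
  emit 'a', narrow to [9/10, 91/100)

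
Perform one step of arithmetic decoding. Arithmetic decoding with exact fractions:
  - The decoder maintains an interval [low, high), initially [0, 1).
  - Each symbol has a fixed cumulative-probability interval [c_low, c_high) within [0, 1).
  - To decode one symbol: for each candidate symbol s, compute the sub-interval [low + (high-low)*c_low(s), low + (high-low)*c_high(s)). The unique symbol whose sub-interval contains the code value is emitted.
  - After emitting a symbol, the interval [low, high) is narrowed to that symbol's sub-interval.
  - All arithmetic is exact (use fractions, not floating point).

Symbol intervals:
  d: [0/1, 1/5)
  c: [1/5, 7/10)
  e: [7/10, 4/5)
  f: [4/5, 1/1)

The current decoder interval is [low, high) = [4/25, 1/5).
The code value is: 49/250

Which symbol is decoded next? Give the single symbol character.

Answer: f

Derivation:
Interval width = high − low = 1/5 − 4/25 = 1/25
Scaled code = (code − low) / width = (49/250 − 4/25) / 1/25 = 9/10
  d: [0/1, 1/5) 
  c: [1/5, 7/10) 
  e: [7/10, 4/5) 
  f: [4/5, 1/1) ← scaled code falls here ✓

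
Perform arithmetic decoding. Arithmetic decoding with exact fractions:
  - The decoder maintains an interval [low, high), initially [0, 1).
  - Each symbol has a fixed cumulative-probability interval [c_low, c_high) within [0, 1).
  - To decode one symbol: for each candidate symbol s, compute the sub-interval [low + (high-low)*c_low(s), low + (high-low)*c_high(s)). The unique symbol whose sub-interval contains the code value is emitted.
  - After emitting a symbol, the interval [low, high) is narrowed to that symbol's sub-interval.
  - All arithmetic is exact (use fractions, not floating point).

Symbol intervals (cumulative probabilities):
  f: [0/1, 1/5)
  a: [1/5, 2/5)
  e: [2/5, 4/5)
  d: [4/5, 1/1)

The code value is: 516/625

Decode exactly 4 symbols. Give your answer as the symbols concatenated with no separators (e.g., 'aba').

Step 1: interval [0/1, 1/1), width = 1/1 - 0/1 = 1/1
  'f': [0/1 + 1/1*0/1, 0/1 + 1/1*1/5) = [0/1, 1/5)
  'a': [0/1 + 1/1*1/5, 0/1 + 1/1*2/5) = [1/5, 2/5)
  'e': [0/1 + 1/1*2/5, 0/1 + 1/1*4/5) = [2/5, 4/5)
  'd': [0/1 + 1/1*4/5, 0/1 + 1/1*1/1) = [4/5, 1/1) <- contains code 516/625
  emit 'd', narrow to [4/5, 1/1)
Step 2: interval [4/5, 1/1), width = 1/1 - 4/5 = 1/5
  'f': [4/5 + 1/5*0/1, 4/5 + 1/5*1/5) = [4/5, 21/25) <- contains code 516/625
  'a': [4/5 + 1/5*1/5, 4/5 + 1/5*2/5) = [21/25, 22/25)
  'e': [4/5 + 1/5*2/5, 4/5 + 1/5*4/5) = [22/25, 24/25)
  'd': [4/5 + 1/5*4/5, 4/5 + 1/5*1/1) = [24/25, 1/1)
  emit 'f', narrow to [4/5, 21/25)
Step 3: interval [4/5, 21/25), width = 21/25 - 4/5 = 1/25
  'f': [4/5 + 1/25*0/1, 4/5 + 1/25*1/5) = [4/5, 101/125)
  'a': [4/5 + 1/25*1/5, 4/5 + 1/25*2/5) = [101/125, 102/125)
  'e': [4/5 + 1/25*2/5, 4/5 + 1/25*4/5) = [102/125, 104/125) <- contains code 516/625
  'd': [4/5 + 1/25*4/5, 4/5 + 1/25*1/1) = [104/125, 21/25)
  emit 'e', narrow to [102/125, 104/125)
Step 4: interval [102/125, 104/125), width = 104/125 - 102/125 = 2/125
  'f': [102/125 + 2/125*0/1, 102/125 + 2/125*1/5) = [102/125, 512/625)
  'a': [102/125 + 2/125*1/5, 102/125 + 2/125*2/5) = [512/625, 514/625)
  'e': [102/125 + 2/125*2/5, 102/125 + 2/125*4/5) = [514/625, 518/625) <- contains code 516/625
  'd': [102/125 + 2/125*4/5, 102/125 + 2/125*1/1) = [518/625, 104/125)
  emit 'e', narrow to [514/625, 518/625)

Answer: dfee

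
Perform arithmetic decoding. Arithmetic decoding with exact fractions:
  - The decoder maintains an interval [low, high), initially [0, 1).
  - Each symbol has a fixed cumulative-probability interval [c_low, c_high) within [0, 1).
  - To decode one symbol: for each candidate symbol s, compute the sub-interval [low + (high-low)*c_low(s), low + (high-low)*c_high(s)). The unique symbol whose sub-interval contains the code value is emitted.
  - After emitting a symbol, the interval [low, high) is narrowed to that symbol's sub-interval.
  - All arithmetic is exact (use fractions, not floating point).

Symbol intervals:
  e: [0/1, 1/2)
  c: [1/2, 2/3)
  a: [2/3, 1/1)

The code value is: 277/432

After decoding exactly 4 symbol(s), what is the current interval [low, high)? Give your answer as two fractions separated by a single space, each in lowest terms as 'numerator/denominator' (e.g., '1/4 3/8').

Step 1: interval [0/1, 1/1), width = 1/1 - 0/1 = 1/1
  'e': [0/1 + 1/1*0/1, 0/1 + 1/1*1/2) = [0/1, 1/2)
  'c': [0/1 + 1/1*1/2, 0/1 + 1/1*2/3) = [1/2, 2/3) <- contains code 277/432
  'a': [0/1 + 1/1*2/3, 0/1 + 1/1*1/1) = [2/3, 1/1)
  emit 'c', narrow to [1/2, 2/3)
Step 2: interval [1/2, 2/3), width = 2/3 - 1/2 = 1/6
  'e': [1/2 + 1/6*0/1, 1/2 + 1/6*1/2) = [1/2, 7/12)
  'c': [1/2 + 1/6*1/2, 1/2 + 1/6*2/3) = [7/12, 11/18)
  'a': [1/2 + 1/6*2/3, 1/2 + 1/6*1/1) = [11/18, 2/3) <- contains code 277/432
  emit 'a', narrow to [11/18, 2/3)
Step 3: interval [11/18, 2/3), width = 2/3 - 11/18 = 1/18
  'e': [11/18 + 1/18*0/1, 11/18 + 1/18*1/2) = [11/18, 23/36)
  'c': [11/18 + 1/18*1/2, 11/18 + 1/18*2/3) = [23/36, 35/54) <- contains code 277/432
  'a': [11/18 + 1/18*2/3, 11/18 + 1/18*1/1) = [35/54, 2/3)
  emit 'c', narrow to [23/36, 35/54)
Step 4: interval [23/36, 35/54), width = 35/54 - 23/36 = 1/108
  'e': [23/36 + 1/108*0/1, 23/36 + 1/108*1/2) = [23/36, 139/216) <- contains code 277/432
  'c': [23/36 + 1/108*1/2, 23/36 + 1/108*2/3) = [139/216, 209/324)
  'a': [23/36 + 1/108*2/3, 23/36 + 1/108*1/1) = [209/324, 35/54)
  emit 'e', narrow to [23/36, 139/216)

Answer: 23/36 139/216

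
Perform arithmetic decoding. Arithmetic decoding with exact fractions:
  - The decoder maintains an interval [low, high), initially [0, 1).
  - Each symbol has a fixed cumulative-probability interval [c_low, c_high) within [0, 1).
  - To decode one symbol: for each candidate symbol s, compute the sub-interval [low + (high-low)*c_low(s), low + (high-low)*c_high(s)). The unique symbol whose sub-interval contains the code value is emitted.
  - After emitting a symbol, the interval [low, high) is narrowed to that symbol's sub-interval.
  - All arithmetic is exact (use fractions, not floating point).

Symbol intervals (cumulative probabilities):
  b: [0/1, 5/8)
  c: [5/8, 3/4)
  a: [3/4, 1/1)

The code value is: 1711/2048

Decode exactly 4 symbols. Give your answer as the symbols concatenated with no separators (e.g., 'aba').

Answer: abba

Derivation:
Step 1: interval [0/1, 1/1), width = 1/1 - 0/1 = 1/1
  'b': [0/1 + 1/1*0/1, 0/1 + 1/1*5/8) = [0/1, 5/8)
  'c': [0/1 + 1/1*5/8, 0/1 + 1/1*3/4) = [5/8, 3/4)
  'a': [0/1 + 1/1*3/4, 0/1 + 1/1*1/1) = [3/4, 1/1) <- contains code 1711/2048
  emit 'a', narrow to [3/4, 1/1)
Step 2: interval [3/4, 1/1), width = 1/1 - 3/4 = 1/4
  'b': [3/4 + 1/4*0/1, 3/4 + 1/4*5/8) = [3/4, 29/32) <- contains code 1711/2048
  'c': [3/4 + 1/4*5/8, 3/4 + 1/4*3/4) = [29/32, 15/16)
  'a': [3/4 + 1/4*3/4, 3/4 + 1/4*1/1) = [15/16, 1/1)
  emit 'b', narrow to [3/4, 29/32)
Step 3: interval [3/4, 29/32), width = 29/32 - 3/4 = 5/32
  'b': [3/4 + 5/32*0/1, 3/4 + 5/32*5/8) = [3/4, 217/256) <- contains code 1711/2048
  'c': [3/4 + 5/32*5/8, 3/4 + 5/32*3/4) = [217/256, 111/128)
  'a': [3/4 + 5/32*3/4, 3/4 + 5/32*1/1) = [111/128, 29/32)
  emit 'b', narrow to [3/4, 217/256)
Step 4: interval [3/4, 217/256), width = 217/256 - 3/4 = 25/256
  'b': [3/4 + 25/256*0/1, 3/4 + 25/256*5/8) = [3/4, 1661/2048)
  'c': [3/4 + 25/256*5/8, 3/4 + 25/256*3/4) = [1661/2048, 843/1024)
  'a': [3/4 + 25/256*3/4, 3/4 + 25/256*1/1) = [843/1024, 217/256) <- contains code 1711/2048
  emit 'a', narrow to [843/1024, 217/256)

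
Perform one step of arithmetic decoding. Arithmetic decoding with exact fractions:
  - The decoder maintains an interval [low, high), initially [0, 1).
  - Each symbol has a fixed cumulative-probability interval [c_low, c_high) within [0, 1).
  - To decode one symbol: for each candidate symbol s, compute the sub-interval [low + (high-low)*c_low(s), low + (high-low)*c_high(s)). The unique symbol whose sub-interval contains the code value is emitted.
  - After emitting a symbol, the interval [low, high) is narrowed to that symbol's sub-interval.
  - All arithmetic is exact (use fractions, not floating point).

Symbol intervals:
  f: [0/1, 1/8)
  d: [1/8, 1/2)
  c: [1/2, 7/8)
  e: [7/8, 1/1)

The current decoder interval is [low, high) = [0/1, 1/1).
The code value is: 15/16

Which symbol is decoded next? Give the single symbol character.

Answer: e

Derivation:
Interval width = high − low = 1/1 − 0/1 = 1/1
Scaled code = (code − low) / width = (15/16 − 0/1) / 1/1 = 15/16
  f: [0/1, 1/8) 
  d: [1/8, 1/2) 
  c: [1/2, 7/8) 
  e: [7/8, 1/1) ← scaled code falls here ✓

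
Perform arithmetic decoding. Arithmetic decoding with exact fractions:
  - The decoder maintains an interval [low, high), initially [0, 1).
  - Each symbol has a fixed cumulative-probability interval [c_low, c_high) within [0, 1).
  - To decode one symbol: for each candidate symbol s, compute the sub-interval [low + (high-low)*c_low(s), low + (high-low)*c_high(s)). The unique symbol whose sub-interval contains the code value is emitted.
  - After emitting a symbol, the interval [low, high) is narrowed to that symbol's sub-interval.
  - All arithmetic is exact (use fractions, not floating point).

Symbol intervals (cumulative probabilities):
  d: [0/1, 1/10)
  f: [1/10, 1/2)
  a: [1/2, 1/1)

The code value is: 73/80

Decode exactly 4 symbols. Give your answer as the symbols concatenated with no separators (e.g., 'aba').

Step 1: interval [0/1, 1/1), width = 1/1 - 0/1 = 1/1
  'd': [0/1 + 1/1*0/1, 0/1 + 1/1*1/10) = [0/1, 1/10)
  'f': [0/1 + 1/1*1/10, 0/1 + 1/1*1/2) = [1/10, 1/2)
  'a': [0/1 + 1/1*1/2, 0/1 + 1/1*1/1) = [1/2, 1/1) <- contains code 73/80
  emit 'a', narrow to [1/2, 1/1)
Step 2: interval [1/2, 1/1), width = 1/1 - 1/2 = 1/2
  'd': [1/2 + 1/2*0/1, 1/2 + 1/2*1/10) = [1/2, 11/20)
  'f': [1/2 + 1/2*1/10, 1/2 + 1/2*1/2) = [11/20, 3/4)
  'a': [1/2 + 1/2*1/2, 1/2 + 1/2*1/1) = [3/4, 1/1) <- contains code 73/80
  emit 'a', narrow to [3/4, 1/1)
Step 3: interval [3/4, 1/1), width = 1/1 - 3/4 = 1/4
  'd': [3/4 + 1/4*0/1, 3/4 + 1/4*1/10) = [3/4, 31/40)
  'f': [3/4 + 1/4*1/10, 3/4 + 1/4*1/2) = [31/40, 7/8)
  'a': [3/4 + 1/4*1/2, 3/4 + 1/4*1/1) = [7/8, 1/1) <- contains code 73/80
  emit 'a', narrow to [7/8, 1/1)
Step 4: interval [7/8, 1/1), width = 1/1 - 7/8 = 1/8
  'd': [7/8 + 1/8*0/1, 7/8 + 1/8*1/10) = [7/8, 71/80)
  'f': [7/8 + 1/8*1/10, 7/8 + 1/8*1/2) = [71/80, 15/16) <- contains code 73/80
  'a': [7/8 + 1/8*1/2, 7/8 + 1/8*1/1) = [15/16, 1/1)
  emit 'f', narrow to [71/80, 15/16)

Answer: aaaf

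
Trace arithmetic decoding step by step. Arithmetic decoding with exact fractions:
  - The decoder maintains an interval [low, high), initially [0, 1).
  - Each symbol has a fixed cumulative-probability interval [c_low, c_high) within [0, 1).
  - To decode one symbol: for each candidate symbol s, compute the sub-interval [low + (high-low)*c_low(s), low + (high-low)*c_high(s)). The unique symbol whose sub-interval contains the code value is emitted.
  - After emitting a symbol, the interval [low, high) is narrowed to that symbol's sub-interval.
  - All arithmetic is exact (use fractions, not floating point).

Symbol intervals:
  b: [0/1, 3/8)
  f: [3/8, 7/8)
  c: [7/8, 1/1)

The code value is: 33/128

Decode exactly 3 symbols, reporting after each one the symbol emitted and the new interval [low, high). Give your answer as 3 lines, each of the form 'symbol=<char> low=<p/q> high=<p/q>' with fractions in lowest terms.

Step 1: interval [0/1, 1/1), width = 1/1 - 0/1 = 1/1
  'b': [0/1 + 1/1*0/1, 0/1 + 1/1*3/8) = [0/1, 3/8) <- contains code 33/128
  'f': [0/1 + 1/1*3/8, 0/1 + 1/1*7/8) = [3/8, 7/8)
  'c': [0/1 + 1/1*7/8, 0/1 + 1/1*1/1) = [7/8, 1/1)
  emit 'b', narrow to [0/1, 3/8)
Step 2: interval [0/1, 3/8), width = 3/8 - 0/1 = 3/8
  'b': [0/1 + 3/8*0/1, 0/1 + 3/8*3/8) = [0/1, 9/64)
  'f': [0/1 + 3/8*3/8, 0/1 + 3/8*7/8) = [9/64, 21/64) <- contains code 33/128
  'c': [0/1 + 3/8*7/8, 0/1 + 3/8*1/1) = [21/64, 3/8)
  emit 'f', narrow to [9/64, 21/64)
Step 3: interval [9/64, 21/64), width = 21/64 - 9/64 = 3/16
  'b': [9/64 + 3/16*0/1, 9/64 + 3/16*3/8) = [9/64, 27/128)
  'f': [9/64 + 3/16*3/8, 9/64 + 3/16*7/8) = [27/128, 39/128) <- contains code 33/128
  'c': [9/64 + 3/16*7/8, 9/64 + 3/16*1/1) = [39/128, 21/64)
  emit 'f', narrow to [27/128, 39/128)

Answer: symbol=b low=0/1 high=3/8
symbol=f low=9/64 high=21/64
symbol=f low=27/128 high=39/128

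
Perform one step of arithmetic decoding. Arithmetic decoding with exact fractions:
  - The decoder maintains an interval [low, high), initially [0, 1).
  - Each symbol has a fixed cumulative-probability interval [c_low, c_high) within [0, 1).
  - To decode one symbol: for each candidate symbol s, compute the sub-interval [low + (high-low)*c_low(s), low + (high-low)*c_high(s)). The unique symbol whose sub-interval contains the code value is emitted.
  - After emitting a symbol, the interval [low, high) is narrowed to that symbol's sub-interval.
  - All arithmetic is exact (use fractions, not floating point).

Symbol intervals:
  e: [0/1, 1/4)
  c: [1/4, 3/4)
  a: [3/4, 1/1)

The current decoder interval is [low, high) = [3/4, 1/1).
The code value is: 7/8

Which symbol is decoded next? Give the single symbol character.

Answer: c

Derivation:
Interval width = high − low = 1/1 − 3/4 = 1/4
Scaled code = (code − low) / width = (7/8 − 3/4) / 1/4 = 1/2
  e: [0/1, 1/4) 
  c: [1/4, 3/4) ← scaled code falls here ✓
  a: [3/4, 1/1) 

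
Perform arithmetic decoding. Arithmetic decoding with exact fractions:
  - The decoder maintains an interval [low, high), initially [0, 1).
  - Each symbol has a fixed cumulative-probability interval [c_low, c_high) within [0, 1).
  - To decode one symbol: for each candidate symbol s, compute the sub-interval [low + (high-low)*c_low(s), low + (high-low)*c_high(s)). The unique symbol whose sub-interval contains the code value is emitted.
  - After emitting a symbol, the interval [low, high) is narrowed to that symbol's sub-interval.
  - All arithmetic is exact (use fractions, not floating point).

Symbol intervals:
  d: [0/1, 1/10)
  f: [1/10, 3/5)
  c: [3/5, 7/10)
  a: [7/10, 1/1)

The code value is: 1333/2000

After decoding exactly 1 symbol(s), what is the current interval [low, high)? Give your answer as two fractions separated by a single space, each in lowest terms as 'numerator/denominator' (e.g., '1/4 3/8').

Answer: 3/5 7/10

Derivation:
Step 1: interval [0/1, 1/1), width = 1/1 - 0/1 = 1/1
  'd': [0/1 + 1/1*0/1, 0/1 + 1/1*1/10) = [0/1, 1/10)
  'f': [0/1 + 1/1*1/10, 0/1 + 1/1*3/5) = [1/10, 3/5)
  'c': [0/1 + 1/1*3/5, 0/1 + 1/1*7/10) = [3/5, 7/10) <- contains code 1333/2000
  'a': [0/1 + 1/1*7/10, 0/1 + 1/1*1/1) = [7/10, 1/1)
  emit 'c', narrow to [3/5, 7/10)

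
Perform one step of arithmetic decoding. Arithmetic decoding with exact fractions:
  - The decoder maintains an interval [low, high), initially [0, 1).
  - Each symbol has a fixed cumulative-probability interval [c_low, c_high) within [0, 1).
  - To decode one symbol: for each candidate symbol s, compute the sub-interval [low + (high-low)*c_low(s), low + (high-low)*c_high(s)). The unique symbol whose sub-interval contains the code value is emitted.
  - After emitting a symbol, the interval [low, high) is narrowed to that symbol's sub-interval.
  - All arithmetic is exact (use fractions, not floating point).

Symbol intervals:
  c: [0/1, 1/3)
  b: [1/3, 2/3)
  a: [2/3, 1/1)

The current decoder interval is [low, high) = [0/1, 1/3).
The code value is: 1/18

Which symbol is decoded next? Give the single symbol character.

Answer: c

Derivation:
Interval width = high − low = 1/3 − 0/1 = 1/3
Scaled code = (code − low) / width = (1/18 − 0/1) / 1/3 = 1/6
  c: [0/1, 1/3) ← scaled code falls here ✓
  b: [1/3, 2/3) 
  a: [2/3, 1/1) 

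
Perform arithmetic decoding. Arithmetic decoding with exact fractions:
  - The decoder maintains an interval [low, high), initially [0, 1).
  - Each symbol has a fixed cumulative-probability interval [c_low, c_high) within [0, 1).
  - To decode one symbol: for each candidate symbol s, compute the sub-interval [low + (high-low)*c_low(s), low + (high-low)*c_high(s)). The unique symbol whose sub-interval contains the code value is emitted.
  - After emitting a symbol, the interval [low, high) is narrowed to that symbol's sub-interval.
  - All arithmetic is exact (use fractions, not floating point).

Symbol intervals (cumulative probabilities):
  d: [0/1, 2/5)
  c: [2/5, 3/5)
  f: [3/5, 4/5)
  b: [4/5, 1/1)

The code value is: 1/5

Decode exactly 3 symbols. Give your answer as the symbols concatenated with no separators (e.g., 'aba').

Step 1: interval [0/1, 1/1), width = 1/1 - 0/1 = 1/1
  'd': [0/1 + 1/1*0/1, 0/1 + 1/1*2/5) = [0/1, 2/5) <- contains code 1/5
  'c': [0/1 + 1/1*2/5, 0/1 + 1/1*3/5) = [2/5, 3/5)
  'f': [0/1 + 1/1*3/5, 0/1 + 1/1*4/5) = [3/5, 4/5)
  'b': [0/1 + 1/1*4/5, 0/1 + 1/1*1/1) = [4/5, 1/1)
  emit 'd', narrow to [0/1, 2/5)
Step 2: interval [0/1, 2/5), width = 2/5 - 0/1 = 2/5
  'd': [0/1 + 2/5*0/1, 0/1 + 2/5*2/5) = [0/1, 4/25)
  'c': [0/1 + 2/5*2/5, 0/1 + 2/5*3/5) = [4/25, 6/25) <- contains code 1/5
  'f': [0/1 + 2/5*3/5, 0/1 + 2/5*4/5) = [6/25, 8/25)
  'b': [0/1 + 2/5*4/5, 0/1 + 2/5*1/1) = [8/25, 2/5)
  emit 'c', narrow to [4/25, 6/25)
Step 3: interval [4/25, 6/25), width = 6/25 - 4/25 = 2/25
  'd': [4/25 + 2/25*0/1, 4/25 + 2/25*2/5) = [4/25, 24/125)
  'c': [4/25 + 2/25*2/5, 4/25 + 2/25*3/5) = [24/125, 26/125) <- contains code 1/5
  'f': [4/25 + 2/25*3/5, 4/25 + 2/25*4/5) = [26/125, 28/125)
  'b': [4/25 + 2/25*4/5, 4/25 + 2/25*1/1) = [28/125, 6/25)
  emit 'c', narrow to [24/125, 26/125)

Answer: dcc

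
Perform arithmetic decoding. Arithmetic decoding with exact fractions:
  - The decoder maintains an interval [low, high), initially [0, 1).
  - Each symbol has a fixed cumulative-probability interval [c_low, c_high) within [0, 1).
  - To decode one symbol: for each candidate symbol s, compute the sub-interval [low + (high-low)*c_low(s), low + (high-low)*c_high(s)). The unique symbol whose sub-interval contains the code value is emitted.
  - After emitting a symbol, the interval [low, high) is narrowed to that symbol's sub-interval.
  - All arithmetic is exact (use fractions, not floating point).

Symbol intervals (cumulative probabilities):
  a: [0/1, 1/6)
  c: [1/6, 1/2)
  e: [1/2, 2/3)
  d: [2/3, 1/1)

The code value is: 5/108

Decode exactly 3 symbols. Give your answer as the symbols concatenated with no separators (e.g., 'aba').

Step 1: interval [0/1, 1/1), width = 1/1 - 0/1 = 1/1
  'a': [0/1 + 1/1*0/1, 0/1 + 1/1*1/6) = [0/1, 1/6) <- contains code 5/108
  'c': [0/1 + 1/1*1/6, 0/1 + 1/1*1/2) = [1/6, 1/2)
  'e': [0/1 + 1/1*1/2, 0/1 + 1/1*2/3) = [1/2, 2/3)
  'd': [0/1 + 1/1*2/3, 0/1 + 1/1*1/1) = [2/3, 1/1)
  emit 'a', narrow to [0/1, 1/6)
Step 2: interval [0/1, 1/6), width = 1/6 - 0/1 = 1/6
  'a': [0/1 + 1/6*0/1, 0/1 + 1/6*1/6) = [0/1, 1/36)
  'c': [0/1 + 1/6*1/6, 0/1 + 1/6*1/2) = [1/36, 1/12) <- contains code 5/108
  'e': [0/1 + 1/6*1/2, 0/1 + 1/6*2/3) = [1/12, 1/9)
  'd': [0/1 + 1/6*2/3, 0/1 + 1/6*1/1) = [1/9, 1/6)
  emit 'c', narrow to [1/36, 1/12)
Step 3: interval [1/36, 1/12), width = 1/12 - 1/36 = 1/18
  'a': [1/36 + 1/18*0/1, 1/36 + 1/18*1/6) = [1/36, 1/27)
  'c': [1/36 + 1/18*1/6, 1/36 + 1/18*1/2) = [1/27, 1/18) <- contains code 5/108
  'e': [1/36 + 1/18*1/2, 1/36 + 1/18*2/3) = [1/18, 7/108)
  'd': [1/36 + 1/18*2/3, 1/36 + 1/18*1/1) = [7/108, 1/12)
  emit 'c', narrow to [1/27, 1/18)

Answer: acc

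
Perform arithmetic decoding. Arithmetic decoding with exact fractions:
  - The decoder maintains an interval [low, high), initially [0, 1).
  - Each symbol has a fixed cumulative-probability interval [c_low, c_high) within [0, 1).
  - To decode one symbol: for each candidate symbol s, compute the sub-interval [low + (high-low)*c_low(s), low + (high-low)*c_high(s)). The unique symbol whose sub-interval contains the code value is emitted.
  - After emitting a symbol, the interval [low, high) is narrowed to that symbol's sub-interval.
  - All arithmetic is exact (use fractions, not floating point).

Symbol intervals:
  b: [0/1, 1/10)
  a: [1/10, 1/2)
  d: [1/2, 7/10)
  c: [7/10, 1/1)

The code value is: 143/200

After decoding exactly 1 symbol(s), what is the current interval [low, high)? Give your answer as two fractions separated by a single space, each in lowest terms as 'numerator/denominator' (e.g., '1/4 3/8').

Step 1: interval [0/1, 1/1), width = 1/1 - 0/1 = 1/1
  'b': [0/1 + 1/1*0/1, 0/1 + 1/1*1/10) = [0/1, 1/10)
  'a': [0/1 + 1/1*1/10, 0/1 + 1/1*1/2) = [1/10, 1/2)
  'd': [0/1 + 1/1*1/2, 0/1 + 1/1*7/10) = [1/2, 7/10)
  'c': [0/1 + 1/1*7/10, 0/1 + 1/1*1/1) = [7/10, 1/1) <- contains code 143/200
  emit 'c', narrow to [7/10, 1/1)

Answer: 7/10 1/1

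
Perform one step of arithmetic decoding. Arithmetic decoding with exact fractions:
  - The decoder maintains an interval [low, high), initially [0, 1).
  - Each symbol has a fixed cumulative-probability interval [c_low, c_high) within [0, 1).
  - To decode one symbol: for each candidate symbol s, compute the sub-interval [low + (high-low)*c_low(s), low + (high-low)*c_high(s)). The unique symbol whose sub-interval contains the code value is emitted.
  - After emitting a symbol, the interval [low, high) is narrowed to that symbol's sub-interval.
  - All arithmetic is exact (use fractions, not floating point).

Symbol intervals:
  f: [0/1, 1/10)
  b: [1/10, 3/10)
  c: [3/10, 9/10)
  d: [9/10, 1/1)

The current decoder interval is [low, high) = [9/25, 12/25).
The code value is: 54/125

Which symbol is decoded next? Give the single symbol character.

Interval width = high − low = 12/25 − 9/25 = 3/25
Scaled code = (code − low) / width = (54/125 − 9/25) / 3/25 = 3/5
  f: [0/1, 1/10) 
  b: [1/10, 3/10) 
  c: [3/10, 9/10) ← scaled code falls here ✓
  d: [9/10, 1/1) 

Answer: c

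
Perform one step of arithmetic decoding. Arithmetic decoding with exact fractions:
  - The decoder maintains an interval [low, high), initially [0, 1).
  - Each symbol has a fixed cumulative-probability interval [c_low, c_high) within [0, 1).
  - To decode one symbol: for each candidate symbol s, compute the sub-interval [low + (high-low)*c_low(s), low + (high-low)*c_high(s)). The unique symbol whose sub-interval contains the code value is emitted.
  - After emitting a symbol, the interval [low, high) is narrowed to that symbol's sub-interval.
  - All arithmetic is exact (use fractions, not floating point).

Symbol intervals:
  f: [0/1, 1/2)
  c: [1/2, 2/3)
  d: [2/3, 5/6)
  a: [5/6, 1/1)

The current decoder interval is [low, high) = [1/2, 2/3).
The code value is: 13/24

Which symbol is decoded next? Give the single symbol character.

Interval width = high − low = 2/3 − 1/2 = 1/6
Scaled code = (code − low) / width = (13/24 − 1/2) / 1/6 = 1/4
  f: [0/1, 1/2) ← scaled code falls here ✓
  c: [1/2, 2/3) 
  d: [2/3, 5/6) 
  a: [5/6, 1/1) 

Answer: f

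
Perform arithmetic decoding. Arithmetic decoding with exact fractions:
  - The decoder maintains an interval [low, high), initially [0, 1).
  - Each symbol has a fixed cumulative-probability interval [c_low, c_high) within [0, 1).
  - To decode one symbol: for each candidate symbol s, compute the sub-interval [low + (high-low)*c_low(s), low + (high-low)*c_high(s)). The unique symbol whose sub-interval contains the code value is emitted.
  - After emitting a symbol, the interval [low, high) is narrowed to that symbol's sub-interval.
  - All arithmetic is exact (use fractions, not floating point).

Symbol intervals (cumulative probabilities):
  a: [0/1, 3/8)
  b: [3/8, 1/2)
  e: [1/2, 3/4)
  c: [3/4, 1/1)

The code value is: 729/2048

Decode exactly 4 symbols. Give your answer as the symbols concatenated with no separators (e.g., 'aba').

Answer: acca

Derivation:
Step 1: interval [0/1, 1/1), width = 1/1 - 0/1 = 1/1
  'a': [0/1 + 1/1*0/1, 0/1 + 1/1*3/8) = [0/1, 3/8) <- contains code 729/2048
  'b': [0/1 + 1/1*3/8, 0/1 + 1/1*1/2) = [3/8, 1/2)
  'e': [0/1 + 1/1*1/2, 0/1 + 1/1*3/4) = [1/2, 3/4)
  'c': [0/1 + 1/1*3/4, 0/1 + 1/1*1/1) = [3/4, 1/1)
  emit 'a', narrow to [0/1, 3/8)
Step 2: interval [0/1, 3/8), width = 3/8 - 0/1 = 3/8
  'a': [0/1 + 3/8*0/1, 0/1 + 3/8*3/8) = [0/1, 9/64)
  'b': [0/1 + 3/8*3/8, 0/1 + 3/8*1/2) = [9/64, 3/16)
  'e': [0/1 + 3/8*1/2, 0/1 + 3/8*3/4) = [3/16, 9/32)
  'c': [0/1 + 3/8*3/4, 0/1 + 3/8*1/1) = [9/32, 3/8) <- contains code 729/2048
  emit 'c', narrow to [9/32, 3/8)
Step 3: interval [9/32, 3/8), width = 3/8 - 9/32 = 3/32
  'a': [9/32 + 3/32*0/1, 9/32 + 3/32*3/8) = [9/32, 81/256)
  'b': [9/32 + 3/32*3/8, 9/32 + 3/32*1/2) = [81/256, 21/64)
  'e': [9/32 + 3/32*1/2, 9/32 + 3/32*3/4) = [21/64, 45/128)
  'c': [9/32 + 3/32*3/4, 9/32 + 3/32*1/1) = [45/128, 3/8) <- contains code 729/2048
  emit 'c', narrow to [45/128, 3/8)
Step 4: interval [45/128, 3/8), width = 3/8 - 45/128 = 3/128
  'a': [45/128 + 3/128*0/1, 45/128 + 3/128*3/8) = [45/128, 369/1024) <- contains code 729/2048
  'b': [45/128 + 3/128*3/8, 45/128 + 3/128*1/2) = [369/1024, 93/256)
  'e': [45/128 + 3/128*1/2, 45/128 + 3/128*3/4) = [93/256, 189/512)
  'c': [45/128 + 3/128*3/4, 45/128 + 3/128*1/1) = [189/512, 3/8)
  emit 'a', narrow to [45/128, 369/1024)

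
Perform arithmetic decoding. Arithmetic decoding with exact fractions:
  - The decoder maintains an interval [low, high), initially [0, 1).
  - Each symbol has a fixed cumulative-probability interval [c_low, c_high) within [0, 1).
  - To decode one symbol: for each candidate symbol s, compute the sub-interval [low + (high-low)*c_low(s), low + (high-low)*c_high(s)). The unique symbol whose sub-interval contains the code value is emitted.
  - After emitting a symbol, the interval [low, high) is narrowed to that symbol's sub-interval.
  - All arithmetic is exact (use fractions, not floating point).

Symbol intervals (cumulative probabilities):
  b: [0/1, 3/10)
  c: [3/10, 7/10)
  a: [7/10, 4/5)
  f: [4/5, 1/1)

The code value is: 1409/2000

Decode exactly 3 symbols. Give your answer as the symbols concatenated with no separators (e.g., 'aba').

Step 1: interval [0/1, 1/1), width = 1/1 - 0/1 = 1/1
  'b': [0/1 + 1/1*0/1, 0/1 + 1/1*3/10) = [0/1, 3/10)
  'c': [0/1 + 1/1*3/10, 0/1 + 1/1*7/10) = [3/10, 7/10)
  'a': [0/1 + 1/1*7/10, 0/1 + 1/1*4/5) = [7/10, 4/5) <- contains code 1409/2000
  'f': [0/1 + 1/1*4/5, 0/1 + 1/1*1/1) = [4/5, 1/1)
  emit 'a', narrow to [7/10, 4/5)
Step 2: interval [7/10, 4/5), width = 4/5 - 7/10 = 1/10
  'b': [7/10 + 1/10*0/1, 7/10 + 1/10*3/10) = [7/10, 73/100) <- contains code 1409/2000
  'c': [7/10 + 1/10*3/10, 7/10 + 1/10*7/10) = [73/100, 77/100)
  'a': [7/10 + 1/10*7/10, 7/10 + 1/10*4/5) = [77/100, 39/50)
  'f': [7/10 + 1/10*4/5, 7/10 + 1/10*1/1) = [39/50, 4/5)
  emit 'b', narrow to [7/10, 73/100)
Step 3: interval [7/10, 73/100), width = 73/100 - 7/10 = 3/100
  'b': [7/10 + 3/100*0/1, 7/10 + 3/100*3/10) = [7/10, 709/1000) <- contains code 1409/2000
  'c': [7/10 + 3/100*3/10, 7/10 + 3/100*7/10) = [709/1000, 721/1000)
  'a': [7/10 + 3/100*7/10, 7/10 + 3/100*4/5) = [721/1000, 181/250)
  'f': [7/10 + 3/100*4/5, 7/10 + 3/100*1/1) = [181/250, 73/100)
  emit 'b', narrow to [7/10, 709/1000)

Answer: abb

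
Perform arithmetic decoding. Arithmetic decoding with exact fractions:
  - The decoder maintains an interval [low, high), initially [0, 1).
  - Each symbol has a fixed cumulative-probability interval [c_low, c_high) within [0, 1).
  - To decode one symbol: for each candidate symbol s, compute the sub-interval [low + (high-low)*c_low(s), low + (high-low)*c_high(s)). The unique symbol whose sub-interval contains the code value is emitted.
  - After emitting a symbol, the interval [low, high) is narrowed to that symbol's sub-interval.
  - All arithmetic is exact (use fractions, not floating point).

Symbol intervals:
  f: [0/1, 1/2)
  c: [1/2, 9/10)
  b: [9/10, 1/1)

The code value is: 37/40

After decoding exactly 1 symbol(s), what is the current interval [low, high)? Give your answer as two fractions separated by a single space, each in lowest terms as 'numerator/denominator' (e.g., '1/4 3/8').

Step 1: interval [0/1, 1/1), width = 1/1 - 0/1 = 1/1
  'f': [0/1 + 1/1*0/1, 0/1 + 1/1*1/2) = [0/1, 1/2)
  'c': [0/1 + 1/1*1/2, 0/1 + 1/1*9/10) = [1/2, 9/10)
  'b': [0/1 + 1/1*9/10, 0/1 + 1/1*1/1) = [9/10, 1/1) <- contains code 37/40
  emit 'b', narrow to [9/10, 1/1)

Answer: 9/10 1/1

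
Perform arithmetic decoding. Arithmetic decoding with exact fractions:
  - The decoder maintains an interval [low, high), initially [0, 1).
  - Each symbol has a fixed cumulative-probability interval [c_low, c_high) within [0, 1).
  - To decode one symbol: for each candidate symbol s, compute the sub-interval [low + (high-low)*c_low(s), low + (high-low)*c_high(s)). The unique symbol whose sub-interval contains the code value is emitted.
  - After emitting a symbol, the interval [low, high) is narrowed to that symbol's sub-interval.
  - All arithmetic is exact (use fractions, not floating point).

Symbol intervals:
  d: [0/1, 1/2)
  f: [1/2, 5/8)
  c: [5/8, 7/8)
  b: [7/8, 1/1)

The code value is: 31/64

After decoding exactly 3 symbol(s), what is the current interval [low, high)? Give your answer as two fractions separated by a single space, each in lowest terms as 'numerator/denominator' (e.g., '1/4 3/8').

Answer: 61/128 63/128

Derivation:
Step 1: interval [0/1, 1/1), width = 1/1 - 0/1 = 1/1
  'd': [0/1 + 1/1*0/1, 0/1 + 1/1*1/2) = [0/1, 1/2) <- contains code 31/64
  'f': [0/1 + 1/1*1/2, 0/1 + 1/1*5/8) = [1/2, 5/8)
  'c': [0/1 + 1/1*5/8, 0/1 + 1/1*7/8) = [5/8, 7/8)
  'b': [0/1 + 1/1*7/8, 0/1 + 1/1*1/1) = [7/8, 1/1)
  emit 'd', narrow to [0/1, 1/2)
Step 2: interval [0/1, 1/2), width = 1/2 - 0/1 = 1/2
  'd': [0/1 + 1/2*0/1, 0/1 + 1/2*1/2) = [0/1, 1/4)
  'f': [0/1 + 1/2*1/2, 0/1 + 1/2*5/8) = [1/4, 5/16)
  'c': [0/1 + 1/2*5/8, 0/1 + 1/2*7/8) = [5/16, 7/16)
  'b': [0/1 + 1/2*7/8, 0/1 + 1/2*1/1) = [7/16, 1/2) <- contains code 31/64
  emit 'b', narrow to [7/16, 1/2)
Step 3: interval [7/16, 1/2), width = 1/2 - 7/16 = 1/16
  'd': [7/16 + 1/16*0/1, 7/16 + 1/16*1/2) = [7/16, 15/32)
  'f': [7/16 + 1/16*1/2, 7/16 + 1/16*5/8) = [15/32, 61/128)
  'c': [7/16 + 1/16*5/8, 7/16 + 1/16*7/8) = [61/128, 63/128) <- contains code 31/64
  'b': [7/16 + 1/16*7/8, 7/16 + 1/16*1/1) = [63/128, 1/2)
  emit 'c', narrow to [61/128, 63/128)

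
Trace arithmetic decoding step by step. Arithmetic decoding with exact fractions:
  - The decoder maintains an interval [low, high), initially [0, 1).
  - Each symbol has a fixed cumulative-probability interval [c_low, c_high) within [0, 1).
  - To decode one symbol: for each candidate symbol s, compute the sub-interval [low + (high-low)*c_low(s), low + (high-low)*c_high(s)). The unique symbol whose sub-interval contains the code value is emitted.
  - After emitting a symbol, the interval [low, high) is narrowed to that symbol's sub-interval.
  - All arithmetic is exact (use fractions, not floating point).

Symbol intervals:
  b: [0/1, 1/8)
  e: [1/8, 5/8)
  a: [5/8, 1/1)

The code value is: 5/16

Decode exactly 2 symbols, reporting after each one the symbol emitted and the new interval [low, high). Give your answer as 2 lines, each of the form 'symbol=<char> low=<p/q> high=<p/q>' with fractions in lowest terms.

Answer: symbol=e low=1/8 high=5/8
symbol=e low=3/16 high=7/16

Derivation:
Step 1: interval [0/1, 1/1), width = 1/1 - 0/1 = 1/1
  'b': [0/1 + 1/1*0/1, 0/1 + 1/1*1/8) = [0/1, 1/8)
  'e': [0/1 + 1/1*1/8, 0/1 + 1/1*5/8) = [1/8, 5/8) <- contains code 5/16
  'a': [0/1 + 1/1*5/8, 0/1 + 1/1*1/1) = [5/8, 1/1)
  emit 'e', narrow to [1/8, 5/8)
Step 2: interval [1/8, 5/8), width = 5/8 - 1/8 = 1/2
  'b': [1/8 + 1/2*0/1, 1/8 + 1/2*1/8) = [1/8, 3/16)
  'e': [1/8 + 1/2*1/8, 1/8 + 1/2*5/8) = [3/16, 7/16) <- contains code 5/16
  'a': [1/8 + 1/2*5/8, 1/8 + 1/2*1/1) = [7/16, 5/8)
  emit 'e', narrow to [3/16, 7/16)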